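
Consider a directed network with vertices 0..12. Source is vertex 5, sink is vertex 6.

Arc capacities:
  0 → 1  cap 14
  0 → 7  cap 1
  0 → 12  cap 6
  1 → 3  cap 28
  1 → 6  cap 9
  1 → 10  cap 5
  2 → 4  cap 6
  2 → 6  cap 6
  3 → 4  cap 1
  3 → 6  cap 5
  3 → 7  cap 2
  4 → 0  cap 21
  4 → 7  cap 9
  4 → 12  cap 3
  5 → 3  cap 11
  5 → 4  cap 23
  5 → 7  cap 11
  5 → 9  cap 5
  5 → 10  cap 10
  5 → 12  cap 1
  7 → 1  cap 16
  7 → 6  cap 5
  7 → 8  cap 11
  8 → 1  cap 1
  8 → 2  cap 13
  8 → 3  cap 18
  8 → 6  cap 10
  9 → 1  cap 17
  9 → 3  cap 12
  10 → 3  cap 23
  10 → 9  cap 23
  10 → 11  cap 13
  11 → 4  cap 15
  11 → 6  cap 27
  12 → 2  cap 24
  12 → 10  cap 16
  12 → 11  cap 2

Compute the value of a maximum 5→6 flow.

Maximum flow value: 50

augment #1: 5→3→6 bottleneck 5, total now 5
augment #2: 5→7→6 bottleneck 5, total now 10
augment #3: 5→7→1→6 bottleneck 6, total now 16
augment #4: 5→9→1→6 bottleneck 3, total now 19
augment #5: 5→10→11→6 bottleneck 10, total now 29
augment #6: 5→12→2→6 bottleneck 1, total now 30
augment #7: 5→3→7→8→6 bottleneck 2, total now 32
augment #8: 5→4→7→8→6 bottleneck 8, total now 40
augment #9: 5→4→12→2→6 bottleneck 3, total now 43
augment #10: 5→4→0→12→2→6 bottleneck 2, total now 45
augment #11: 5→4→0→12→11→6 bottleneck 2, total now 47
augment #12: 5→9→1→10→11→6 bottleneck 2, total now 49
augment #13: 5→4→0→1→10→11→6 bottleneck 1, total now 50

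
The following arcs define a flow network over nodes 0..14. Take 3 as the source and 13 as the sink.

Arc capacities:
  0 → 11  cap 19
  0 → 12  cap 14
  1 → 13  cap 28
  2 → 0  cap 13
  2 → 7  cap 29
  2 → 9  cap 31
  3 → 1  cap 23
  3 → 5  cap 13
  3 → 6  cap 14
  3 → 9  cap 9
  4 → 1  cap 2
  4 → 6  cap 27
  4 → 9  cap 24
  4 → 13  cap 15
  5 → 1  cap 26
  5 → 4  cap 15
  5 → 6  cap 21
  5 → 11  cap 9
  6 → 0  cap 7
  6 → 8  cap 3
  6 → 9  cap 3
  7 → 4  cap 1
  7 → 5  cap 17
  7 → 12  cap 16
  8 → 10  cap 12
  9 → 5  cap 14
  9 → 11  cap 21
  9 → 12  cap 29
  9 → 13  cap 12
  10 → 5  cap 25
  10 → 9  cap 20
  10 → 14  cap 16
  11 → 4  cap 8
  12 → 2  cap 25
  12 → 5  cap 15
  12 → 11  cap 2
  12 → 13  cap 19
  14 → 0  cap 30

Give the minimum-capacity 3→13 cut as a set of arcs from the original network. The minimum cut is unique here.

Min-cut arcs: {(3,1), (3,5), (3,9), (6,0), (6,8), (6,9)} (total capacity 58)

augment #1: 3→1→13 push 23
augment #2: 3→9→13 push 9
augment #3: 3→5→1→13 push 5
augment #4: 3→5→4→13 push 8
augment #5: 3→6→9→13 push 3
augment #6: 3→6→0→12→13 push 7
augment #7: 3→6→8→10→5→4→13 push 3
max flow = 58; residual-reachable set from 3 gives S-side
cut edges (S→T): {(3,1), (3,5), (3,9), (6,0), (6,8), (6,9)} total cap 58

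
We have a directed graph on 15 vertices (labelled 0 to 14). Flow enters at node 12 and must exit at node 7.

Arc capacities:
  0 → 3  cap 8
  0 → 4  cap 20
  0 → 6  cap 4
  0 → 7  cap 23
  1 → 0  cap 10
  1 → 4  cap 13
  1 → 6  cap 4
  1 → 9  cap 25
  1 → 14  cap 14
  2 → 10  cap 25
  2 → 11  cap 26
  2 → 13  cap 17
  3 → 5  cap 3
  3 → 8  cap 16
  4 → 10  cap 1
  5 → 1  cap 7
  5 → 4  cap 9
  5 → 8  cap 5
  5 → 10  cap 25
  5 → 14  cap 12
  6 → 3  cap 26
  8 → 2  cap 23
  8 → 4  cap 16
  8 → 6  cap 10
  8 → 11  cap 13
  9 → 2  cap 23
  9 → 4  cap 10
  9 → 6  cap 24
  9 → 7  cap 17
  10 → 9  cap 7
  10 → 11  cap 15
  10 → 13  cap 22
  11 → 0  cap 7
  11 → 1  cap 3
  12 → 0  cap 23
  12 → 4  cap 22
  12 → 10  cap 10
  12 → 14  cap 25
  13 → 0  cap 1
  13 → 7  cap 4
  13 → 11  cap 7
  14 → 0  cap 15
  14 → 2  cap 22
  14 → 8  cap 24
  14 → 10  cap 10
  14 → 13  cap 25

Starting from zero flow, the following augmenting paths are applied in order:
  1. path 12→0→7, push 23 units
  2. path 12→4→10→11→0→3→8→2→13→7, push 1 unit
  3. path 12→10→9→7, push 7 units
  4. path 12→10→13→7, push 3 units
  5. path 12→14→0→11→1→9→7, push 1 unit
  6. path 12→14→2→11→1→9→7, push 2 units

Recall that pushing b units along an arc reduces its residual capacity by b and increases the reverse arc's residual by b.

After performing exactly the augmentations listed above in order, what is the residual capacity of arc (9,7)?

after path 1 (12→0→7, push 23): res(9,7)=17
after path 2 (12→4→10→11→0→3→8→2→13→7, push 1): res(9,7)=17
after path 3 (12→10→9→7, push 7): res(9,7)=10
after path 4 (12→10→13→7, push 3): res(9,7)=10
after path 5 (12→14→0→11→1→9→7, push 1): res(9,7)=9
after path 6 (12→14→2→11→1→9→7, push 2): res(9,7)=7

Residual capacity of (9,7): 7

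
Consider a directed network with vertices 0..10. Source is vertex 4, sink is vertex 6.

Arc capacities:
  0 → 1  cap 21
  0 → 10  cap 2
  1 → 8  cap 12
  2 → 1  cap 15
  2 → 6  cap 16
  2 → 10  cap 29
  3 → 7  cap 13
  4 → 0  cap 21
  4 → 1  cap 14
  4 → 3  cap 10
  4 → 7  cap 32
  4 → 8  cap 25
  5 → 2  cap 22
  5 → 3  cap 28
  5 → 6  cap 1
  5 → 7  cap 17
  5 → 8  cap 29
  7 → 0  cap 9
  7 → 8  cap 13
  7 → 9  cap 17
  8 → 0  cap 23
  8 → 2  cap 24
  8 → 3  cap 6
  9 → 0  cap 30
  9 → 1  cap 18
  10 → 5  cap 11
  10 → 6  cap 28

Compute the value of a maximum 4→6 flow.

augment #1: 4→0→10→6 bottleneck 2, total now 2
augment #2: 4→8→2→6 bottleneck 16, total now 18
augment #3: 4→8→2→10→6 bottleneck 8, total now 26

Maximum flow value: 26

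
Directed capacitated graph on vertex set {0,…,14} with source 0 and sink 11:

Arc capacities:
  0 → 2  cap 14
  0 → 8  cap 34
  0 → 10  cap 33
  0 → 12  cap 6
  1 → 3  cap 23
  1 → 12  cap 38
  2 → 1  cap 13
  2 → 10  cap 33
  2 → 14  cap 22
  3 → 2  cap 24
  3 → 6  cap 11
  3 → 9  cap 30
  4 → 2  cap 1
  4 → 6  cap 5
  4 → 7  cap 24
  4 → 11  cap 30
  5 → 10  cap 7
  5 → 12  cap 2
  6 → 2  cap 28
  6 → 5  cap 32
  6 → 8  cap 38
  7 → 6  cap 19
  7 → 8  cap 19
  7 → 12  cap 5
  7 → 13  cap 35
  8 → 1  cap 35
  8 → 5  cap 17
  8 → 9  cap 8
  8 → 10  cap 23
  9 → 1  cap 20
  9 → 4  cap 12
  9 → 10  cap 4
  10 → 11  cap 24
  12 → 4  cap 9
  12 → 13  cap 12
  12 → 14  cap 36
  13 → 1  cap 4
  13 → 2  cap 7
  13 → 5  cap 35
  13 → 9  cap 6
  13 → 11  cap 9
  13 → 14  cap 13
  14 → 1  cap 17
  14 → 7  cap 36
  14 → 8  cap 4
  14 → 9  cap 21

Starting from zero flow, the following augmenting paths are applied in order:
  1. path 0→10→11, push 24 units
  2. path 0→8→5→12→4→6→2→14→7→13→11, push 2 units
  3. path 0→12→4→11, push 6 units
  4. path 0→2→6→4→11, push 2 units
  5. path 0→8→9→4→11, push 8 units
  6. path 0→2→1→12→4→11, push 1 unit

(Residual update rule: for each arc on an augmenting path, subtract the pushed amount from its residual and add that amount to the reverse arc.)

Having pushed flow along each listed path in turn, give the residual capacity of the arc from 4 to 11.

after path 1 (0→10→11, push 24): res(4,11)=30
after path 2 (0→8→5→12→4→6→2→14→7→13→11, push 2): res(4,11)=30
after path 3 (0→12→4→11, push 6): res(4,11)=24
after path 4 (0→2→6→4→11, push 2): res(4,11)=22
after path 5 (0→8→9→4→11, push 8): res(4,11)=14
after path 6 (0→2→1→12→4→11, push 1): res(4,11)=13

Residual capacity of (4,11): 13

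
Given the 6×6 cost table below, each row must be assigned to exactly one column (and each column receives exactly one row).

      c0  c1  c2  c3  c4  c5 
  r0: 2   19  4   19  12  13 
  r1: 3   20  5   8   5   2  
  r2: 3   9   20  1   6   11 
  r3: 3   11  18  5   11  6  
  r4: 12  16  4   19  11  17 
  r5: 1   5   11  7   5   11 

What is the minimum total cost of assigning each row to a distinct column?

Minimum assignment cost: 23

optimal assignment: row0→col0 (cost 2), row1→col4 (cost 5), row2→col3 (cost 1), row3→col5 (cost 6), row4→col2 (cost 4), row5→col1 (cost 5)
total = 2 + 5 + 1 + 6 + 4 + 5 = 23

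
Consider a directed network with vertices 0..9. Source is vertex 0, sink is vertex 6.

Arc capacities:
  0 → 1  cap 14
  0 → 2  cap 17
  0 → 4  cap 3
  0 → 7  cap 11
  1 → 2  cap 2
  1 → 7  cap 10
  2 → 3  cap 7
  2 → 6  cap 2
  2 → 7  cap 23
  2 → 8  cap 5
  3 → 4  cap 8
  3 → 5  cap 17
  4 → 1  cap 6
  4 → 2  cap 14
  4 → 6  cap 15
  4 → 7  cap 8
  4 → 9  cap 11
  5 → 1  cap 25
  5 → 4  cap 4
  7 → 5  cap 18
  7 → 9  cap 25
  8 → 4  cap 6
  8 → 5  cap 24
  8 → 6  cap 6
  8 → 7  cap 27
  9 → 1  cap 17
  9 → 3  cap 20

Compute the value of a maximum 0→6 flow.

Maximum flow value: 22

augment #1: 0→2→6 bottleneck 2, total now 2
augment #2: 0→4→6 bottleneck 3, total now 5
augment #3: 0→2→8→6 bottleneck 5, total now 10
augment #4: 0→2→3→4→6 bottleneck 7, total now 17
augment #5: 0→7→5→4→6 bottleneck 4, total now 21
augment #6: 0→7→9→3→4→6 bottleneck 1, total now 22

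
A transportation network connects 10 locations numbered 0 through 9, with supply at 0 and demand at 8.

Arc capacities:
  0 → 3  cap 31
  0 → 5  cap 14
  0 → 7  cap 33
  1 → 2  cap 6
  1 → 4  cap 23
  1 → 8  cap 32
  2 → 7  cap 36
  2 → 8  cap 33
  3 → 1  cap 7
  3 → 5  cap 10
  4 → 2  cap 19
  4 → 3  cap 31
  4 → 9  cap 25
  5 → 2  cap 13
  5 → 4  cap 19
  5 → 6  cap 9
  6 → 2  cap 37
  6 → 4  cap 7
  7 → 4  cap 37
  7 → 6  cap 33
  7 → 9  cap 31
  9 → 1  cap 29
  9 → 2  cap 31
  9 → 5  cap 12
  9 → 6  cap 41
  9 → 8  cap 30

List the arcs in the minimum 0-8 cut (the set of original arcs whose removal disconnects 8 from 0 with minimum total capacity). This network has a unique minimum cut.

augment #1: 0→3→1→8 push 7
augment #2: 0→5→2→8 push 13
augment #3: 0→7→9→8 push 30
augment #4: 0→5→4→2→8 push 1
augment #5: 0→7→4→2→8 push 3
augment #6: 0→3→5→4→2→8 push 10
max flow = 64; residual-reachable set from 0 gives S-side
cut edges (S→T): {(0,5), (0,7), (3,1), (3,5)} total cap 64

Min-cut arcs: {(0,5), (0,7), (3,1), (3,5)} (total capacity 64)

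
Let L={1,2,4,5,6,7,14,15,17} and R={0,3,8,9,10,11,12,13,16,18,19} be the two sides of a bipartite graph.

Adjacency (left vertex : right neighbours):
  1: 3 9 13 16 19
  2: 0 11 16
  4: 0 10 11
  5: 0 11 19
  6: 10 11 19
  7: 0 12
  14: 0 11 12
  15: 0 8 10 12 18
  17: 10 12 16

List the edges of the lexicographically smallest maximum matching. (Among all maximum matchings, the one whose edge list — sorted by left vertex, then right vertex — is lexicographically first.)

|M| = 8 (so the lex-smallest maximum matching has 8 edges)
process left vertices in ascending order; for each, take the smallest-labelled available neighbour that still permits 8 edges overall, or leave it unmatched if none does
lex-smallest matching: {1-3, 2-0, 4-10, 5-11, 6-19, 7-12, 15-8, 17-16}

Lex-smallest maximum matching: {(1,3), (2,0), (4,10), (5,11), (6,19), (7,12), (15,8), (17,16)}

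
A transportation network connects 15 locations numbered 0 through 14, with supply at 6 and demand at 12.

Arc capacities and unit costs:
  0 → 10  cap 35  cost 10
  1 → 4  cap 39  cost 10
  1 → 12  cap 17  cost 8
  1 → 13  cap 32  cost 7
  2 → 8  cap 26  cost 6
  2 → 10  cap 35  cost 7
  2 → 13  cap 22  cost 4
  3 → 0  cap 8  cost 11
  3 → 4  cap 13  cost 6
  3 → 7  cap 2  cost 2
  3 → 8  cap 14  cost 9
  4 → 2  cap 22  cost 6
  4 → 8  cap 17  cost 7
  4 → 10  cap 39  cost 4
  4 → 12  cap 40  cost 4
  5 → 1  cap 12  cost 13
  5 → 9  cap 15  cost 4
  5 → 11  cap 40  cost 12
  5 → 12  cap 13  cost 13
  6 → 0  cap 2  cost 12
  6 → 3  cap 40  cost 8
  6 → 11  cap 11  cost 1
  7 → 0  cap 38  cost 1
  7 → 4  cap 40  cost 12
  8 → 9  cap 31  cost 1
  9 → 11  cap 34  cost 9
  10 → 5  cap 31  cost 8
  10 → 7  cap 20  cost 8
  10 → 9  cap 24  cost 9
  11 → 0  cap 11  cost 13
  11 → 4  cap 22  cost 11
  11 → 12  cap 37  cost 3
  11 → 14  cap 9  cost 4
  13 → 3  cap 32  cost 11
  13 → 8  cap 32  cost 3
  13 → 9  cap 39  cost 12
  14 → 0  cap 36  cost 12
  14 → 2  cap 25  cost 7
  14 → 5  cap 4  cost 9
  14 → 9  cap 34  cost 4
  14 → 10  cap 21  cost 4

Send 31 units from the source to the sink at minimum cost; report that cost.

shortest-cost path #1: 6→11→12 push 11 @ unit cost 4 (adds 44)
shortest-cost path #2: 6→3→4→12 push 13 @ unit cost 18 (adds 234)
shortest-cost path #3: 6→3→7→4→12 push 2 @ unit cost 26 (adds 52)
shortest-cost path #4: 6→3→8→9→11→12 push 5 @ unit cost 30 (adds 150)
total cost = 480

Minimum cost for 31 units: 480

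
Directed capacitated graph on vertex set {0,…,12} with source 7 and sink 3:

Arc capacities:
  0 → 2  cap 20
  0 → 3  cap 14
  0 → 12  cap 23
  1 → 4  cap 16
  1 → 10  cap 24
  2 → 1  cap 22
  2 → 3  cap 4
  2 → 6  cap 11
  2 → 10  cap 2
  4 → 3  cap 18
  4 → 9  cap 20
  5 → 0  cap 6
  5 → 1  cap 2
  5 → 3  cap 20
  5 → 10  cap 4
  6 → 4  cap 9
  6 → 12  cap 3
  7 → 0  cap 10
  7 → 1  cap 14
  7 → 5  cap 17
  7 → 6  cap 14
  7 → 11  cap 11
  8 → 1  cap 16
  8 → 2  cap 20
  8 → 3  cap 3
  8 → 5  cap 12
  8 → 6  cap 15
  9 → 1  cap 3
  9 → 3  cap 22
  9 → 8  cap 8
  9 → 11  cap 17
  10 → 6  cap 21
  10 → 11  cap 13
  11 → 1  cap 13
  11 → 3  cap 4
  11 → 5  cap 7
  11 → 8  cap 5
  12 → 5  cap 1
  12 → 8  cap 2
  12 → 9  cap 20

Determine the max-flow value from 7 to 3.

Maximum flow value: 64

augment #1: 7→0→3 bottleneck 10, total now 10
augment #2: 7→5→3 bottleneck 17, total now 27
augment #3: 7→11→3 bottleneck 4, total now 31
augment #4: 7→1→4→3 bottleneck 14, total now 45
augment #5: 7→6→4→3 bottleneck 4, total now 49
augment #6: 7→11→5→3 bottleneck 3, total now 52
augment #7: 7→11→8→3 bottleneck 3, total now 55
augment #8: 7→6→4→9→3 bottleneck 5, total now 60
augment #9: 7→6→12→9→3 bottleneck 3, total now 63
augment #10: 7→11→5→0→3 bottleneck 1, total now 64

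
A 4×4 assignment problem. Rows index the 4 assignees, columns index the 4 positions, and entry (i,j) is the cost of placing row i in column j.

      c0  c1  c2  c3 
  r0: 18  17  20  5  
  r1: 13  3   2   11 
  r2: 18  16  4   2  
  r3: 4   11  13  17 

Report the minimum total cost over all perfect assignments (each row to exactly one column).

optimal assignment: row0→col3 (cost 5), row1→col1 (cost 3), row2→col2 (cost 4), row3→col0 (cost 4)
total = 5 + 3 + 4 + 4 = 16

Minimum assignment cost: 16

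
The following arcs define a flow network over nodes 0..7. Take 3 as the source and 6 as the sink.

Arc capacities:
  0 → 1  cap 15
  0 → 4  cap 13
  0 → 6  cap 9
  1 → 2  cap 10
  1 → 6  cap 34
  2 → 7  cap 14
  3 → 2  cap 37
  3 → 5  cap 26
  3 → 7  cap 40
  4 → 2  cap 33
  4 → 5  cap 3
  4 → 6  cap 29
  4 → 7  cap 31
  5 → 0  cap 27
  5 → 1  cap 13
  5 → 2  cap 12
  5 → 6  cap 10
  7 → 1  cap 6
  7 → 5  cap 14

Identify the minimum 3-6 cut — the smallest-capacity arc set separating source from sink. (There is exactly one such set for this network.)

augment #1: 3→5→6 push 10
augment #2: 3→5→0→6 push 9
augment #3: 3→5→1→6 push 7
augment #4: 3→7→1→6 push 6
augment #5: 3→7→5→1→6 push 6
augment #6: 3→7→5→0→1→6 push 8
max flow = 46; residual-reachable set from 3 gives S-side
cut edges (S→T): {(3,5), (7,1), (7,5)} total cap 46

Min-cut arcs: {(3,5), (7,1), (7,5)} (total capacity 46)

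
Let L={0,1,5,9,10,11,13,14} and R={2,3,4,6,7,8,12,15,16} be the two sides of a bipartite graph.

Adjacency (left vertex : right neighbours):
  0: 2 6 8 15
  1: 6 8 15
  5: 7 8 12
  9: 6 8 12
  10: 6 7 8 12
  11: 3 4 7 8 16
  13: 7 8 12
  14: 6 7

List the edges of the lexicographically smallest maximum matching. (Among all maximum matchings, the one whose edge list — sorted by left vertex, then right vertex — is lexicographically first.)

|M| = 7 (so the lex-smallest maximum matching has 7 edges)
process left vertices in ascending order; for each, take the smallest-labelled available neighbour that still permits 7 edges overall, or leave it unmatched if none does
lex-smallest matching: {0-2, 1-15, 5-7, 9-6, 10-8, 11-3, 13-12}

Lex-smallest maximum matching: {(0,2), (1,15), (5,7), (9,6), (10,8), (11,3), (13,12)}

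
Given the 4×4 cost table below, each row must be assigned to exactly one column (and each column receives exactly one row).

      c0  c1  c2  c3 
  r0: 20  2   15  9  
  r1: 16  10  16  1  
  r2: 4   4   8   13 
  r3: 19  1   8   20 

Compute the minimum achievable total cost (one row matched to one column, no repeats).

Minimum assignment cost: 15

optimal assignment: row0→col1 (cost 2), row1→col3 (cost 1), row2→col0 (cost 4), row3→col2 (cost 8)
total = 2 + 1 + 4 + 8 = 15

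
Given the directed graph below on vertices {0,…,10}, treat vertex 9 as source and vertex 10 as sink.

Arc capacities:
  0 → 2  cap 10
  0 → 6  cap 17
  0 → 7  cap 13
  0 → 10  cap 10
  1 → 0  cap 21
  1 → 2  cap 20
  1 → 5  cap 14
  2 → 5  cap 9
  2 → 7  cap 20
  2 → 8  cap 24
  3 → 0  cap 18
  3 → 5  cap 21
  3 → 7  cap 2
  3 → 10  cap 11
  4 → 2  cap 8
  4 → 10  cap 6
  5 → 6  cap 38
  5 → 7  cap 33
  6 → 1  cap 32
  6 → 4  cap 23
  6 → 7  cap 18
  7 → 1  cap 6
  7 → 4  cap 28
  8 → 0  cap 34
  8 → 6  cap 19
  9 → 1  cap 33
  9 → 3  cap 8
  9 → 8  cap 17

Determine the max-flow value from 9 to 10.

augment #1: 9→3→10 bottleneck 8, total now 8
augment #2: 9→1→0→10 bottleneck 10, total now 18
augment #3: 9→8→6→4→10 bottleneck 6, total now 24

Maximum flow value: 24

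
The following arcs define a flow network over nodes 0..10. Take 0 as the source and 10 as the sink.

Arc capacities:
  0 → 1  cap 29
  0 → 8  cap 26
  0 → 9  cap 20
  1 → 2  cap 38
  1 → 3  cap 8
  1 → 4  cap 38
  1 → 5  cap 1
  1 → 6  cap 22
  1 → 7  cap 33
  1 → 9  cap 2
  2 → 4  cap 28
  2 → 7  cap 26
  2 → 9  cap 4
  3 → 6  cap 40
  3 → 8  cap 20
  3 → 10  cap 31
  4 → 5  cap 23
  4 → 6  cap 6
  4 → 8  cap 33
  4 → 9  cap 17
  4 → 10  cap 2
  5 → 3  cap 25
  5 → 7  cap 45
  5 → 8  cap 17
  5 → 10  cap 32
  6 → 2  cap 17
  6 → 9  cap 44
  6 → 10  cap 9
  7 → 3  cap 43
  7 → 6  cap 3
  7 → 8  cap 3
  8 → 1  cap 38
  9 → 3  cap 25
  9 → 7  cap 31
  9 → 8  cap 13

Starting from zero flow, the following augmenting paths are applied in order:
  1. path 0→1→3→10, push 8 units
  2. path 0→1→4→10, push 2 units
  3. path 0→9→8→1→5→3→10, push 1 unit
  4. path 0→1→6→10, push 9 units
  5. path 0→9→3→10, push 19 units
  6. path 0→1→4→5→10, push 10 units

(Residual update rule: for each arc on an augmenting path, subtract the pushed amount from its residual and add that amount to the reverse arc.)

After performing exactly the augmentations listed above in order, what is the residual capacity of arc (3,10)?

after path 1 (0→1→3→10, push 8): res(3,10)=23
after path 2 (0→1→4→10, push 2): res(3,10)=23
after path 3 (0→9→8→1→5→3→10, push 1): res(3,10)=22
after path 4 (0→1→6→10, push 9): res(3,10)=22
after path 5 (0→9→3→10, push 19): res(3,10)=3
after path 6 (0→1→4→5→10, push 10): res(3,10)=3

Residual capacity of (3,10): 3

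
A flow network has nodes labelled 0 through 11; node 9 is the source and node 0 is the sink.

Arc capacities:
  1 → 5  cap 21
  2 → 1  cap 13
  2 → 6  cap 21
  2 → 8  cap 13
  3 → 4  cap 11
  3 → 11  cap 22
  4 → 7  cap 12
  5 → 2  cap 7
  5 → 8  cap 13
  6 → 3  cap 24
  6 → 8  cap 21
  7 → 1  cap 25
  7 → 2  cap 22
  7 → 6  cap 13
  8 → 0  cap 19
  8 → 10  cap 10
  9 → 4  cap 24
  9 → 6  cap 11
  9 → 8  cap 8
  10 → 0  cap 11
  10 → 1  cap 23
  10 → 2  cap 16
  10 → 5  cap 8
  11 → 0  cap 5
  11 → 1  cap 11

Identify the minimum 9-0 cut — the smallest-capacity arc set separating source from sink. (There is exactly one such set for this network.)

augment #1: 9→8→0 push 8
augment #2: 9→6→8→0 push 11
augment #3: 9→4→7→2→8→10→0 push 10
augment #4: 9→4→7→6→3→11→0 push 2
max flow = 31; residual-reachable set from 9 gives S-side
cut edges (S→T): {(4,7), (9,6), (9,8)} total cap 31

Min-cut arcs: {(4,7), (9,6), (9,8)} (total capacity 31)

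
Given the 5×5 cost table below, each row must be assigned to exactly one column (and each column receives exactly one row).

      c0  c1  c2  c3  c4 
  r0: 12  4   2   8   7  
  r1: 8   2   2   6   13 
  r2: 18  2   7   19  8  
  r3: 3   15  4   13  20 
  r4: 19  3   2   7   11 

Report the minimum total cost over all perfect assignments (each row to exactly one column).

Minimum assignment cost: 20

optimal assignment: row0→col4 (cost 7), row1→col3 (cost 6), row2→col1 (cost 2), row3→col0 (cost 3), row4→col2 (cost 2)
total = 7 + 6 + 2 + 3 + 2 = 20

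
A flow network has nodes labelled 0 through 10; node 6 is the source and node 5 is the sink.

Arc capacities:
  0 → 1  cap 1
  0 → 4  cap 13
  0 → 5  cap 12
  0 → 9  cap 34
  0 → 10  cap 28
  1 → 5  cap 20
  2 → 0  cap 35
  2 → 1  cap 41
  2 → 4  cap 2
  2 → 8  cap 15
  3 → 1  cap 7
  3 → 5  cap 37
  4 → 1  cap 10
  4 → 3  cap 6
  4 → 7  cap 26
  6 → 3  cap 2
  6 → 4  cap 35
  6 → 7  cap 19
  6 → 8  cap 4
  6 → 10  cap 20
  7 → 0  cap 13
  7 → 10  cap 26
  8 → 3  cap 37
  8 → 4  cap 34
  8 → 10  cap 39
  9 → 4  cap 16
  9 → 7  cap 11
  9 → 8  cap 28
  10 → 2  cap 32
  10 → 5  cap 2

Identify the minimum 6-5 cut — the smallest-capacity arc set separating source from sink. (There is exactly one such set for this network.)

Min-cut arcs: {(4,1), (4,3), (6,3), (6,8), (7,0), (10,2), (10,5)} (total capacity 69)

augment #1: 6→3→5 push 2
augment #2: 6→10→5 push 2
augment #3: 6→4→1→5 push 10
augment #4: 6→4→3→5 push 6
augment #5: 6→7→0→5 push 12
augment #6: 6→8→3→5 push 4
augment #7: 6→7→0→1→5 push 1
augment #8: 6→10→2→1→5 push 9
augment #9: 6→10→2→8→3→5 push 9
augment #10: 6→7→10→2→8→3→5 push 6
augment #11: 6→4→7→10→2→0→9→8→3→5 push 8
max flow = 69; residual-reachable set from 6 gives S-side
cut edges (S→T): {(4,1), (4,3), (6,3), (6,8), (7,0), (10,2), (10,5)} total cap 69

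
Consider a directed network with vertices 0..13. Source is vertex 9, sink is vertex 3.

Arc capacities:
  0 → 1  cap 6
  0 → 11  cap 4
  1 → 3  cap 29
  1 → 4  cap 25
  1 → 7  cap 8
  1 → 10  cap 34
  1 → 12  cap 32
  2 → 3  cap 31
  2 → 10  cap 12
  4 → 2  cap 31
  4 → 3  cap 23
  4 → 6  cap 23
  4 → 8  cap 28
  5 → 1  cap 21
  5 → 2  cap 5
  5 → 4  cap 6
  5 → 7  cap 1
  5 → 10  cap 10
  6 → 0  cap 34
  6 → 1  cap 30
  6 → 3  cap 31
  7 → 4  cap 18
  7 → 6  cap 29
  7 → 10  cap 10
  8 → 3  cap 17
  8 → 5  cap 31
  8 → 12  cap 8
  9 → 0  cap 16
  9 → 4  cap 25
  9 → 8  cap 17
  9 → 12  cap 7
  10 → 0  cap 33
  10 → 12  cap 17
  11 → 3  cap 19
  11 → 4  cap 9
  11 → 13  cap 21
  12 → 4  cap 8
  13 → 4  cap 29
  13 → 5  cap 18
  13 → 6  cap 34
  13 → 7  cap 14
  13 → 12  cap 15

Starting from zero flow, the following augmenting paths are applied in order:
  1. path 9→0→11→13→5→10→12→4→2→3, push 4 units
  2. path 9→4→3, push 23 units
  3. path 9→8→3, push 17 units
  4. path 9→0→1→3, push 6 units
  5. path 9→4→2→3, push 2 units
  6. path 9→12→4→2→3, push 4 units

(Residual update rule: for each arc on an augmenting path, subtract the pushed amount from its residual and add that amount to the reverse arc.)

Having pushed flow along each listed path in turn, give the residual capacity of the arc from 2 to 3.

Residual capacity of (2,3): 21

after path 1 (9→0→11→13→5→10→12→4→2→3, push 4): res(2,3)=27
after path 2 (9→4→3, push 23): res(2,3)=27
after path 3 (9→8→3, push 17): res(2,3)=27
after path 4 (9→0→1→3, push 6): res(2,3)=27
after path 5 (9→4→2→3, push 2): res(2,3)=25
after path 6 (9→12→4→2→3, push 4): res(2,3)=21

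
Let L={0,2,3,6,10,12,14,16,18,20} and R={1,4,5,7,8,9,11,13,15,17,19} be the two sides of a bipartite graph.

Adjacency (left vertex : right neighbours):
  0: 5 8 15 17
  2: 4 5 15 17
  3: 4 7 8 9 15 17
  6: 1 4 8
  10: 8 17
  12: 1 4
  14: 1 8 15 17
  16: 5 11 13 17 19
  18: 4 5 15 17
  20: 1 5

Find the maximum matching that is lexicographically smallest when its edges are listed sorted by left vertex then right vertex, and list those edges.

|M| = 8 (so the lex-smallest maximum matching has 8 edges)
process left vertices in ascending order; for each, take the smallest-labelled available neighbour that still permits 8 edges overall, or leave it unmatched if none does
lex-smallest matching: {0-5, 2-4, 3-7, 6-1, 10-8, 14-15, 16-11, 18-17}

Lex-smallest maximum matching: {(0,5), (2,4), (3,7), (6,1), (10,8), (14,15), (16,11), (18,17)}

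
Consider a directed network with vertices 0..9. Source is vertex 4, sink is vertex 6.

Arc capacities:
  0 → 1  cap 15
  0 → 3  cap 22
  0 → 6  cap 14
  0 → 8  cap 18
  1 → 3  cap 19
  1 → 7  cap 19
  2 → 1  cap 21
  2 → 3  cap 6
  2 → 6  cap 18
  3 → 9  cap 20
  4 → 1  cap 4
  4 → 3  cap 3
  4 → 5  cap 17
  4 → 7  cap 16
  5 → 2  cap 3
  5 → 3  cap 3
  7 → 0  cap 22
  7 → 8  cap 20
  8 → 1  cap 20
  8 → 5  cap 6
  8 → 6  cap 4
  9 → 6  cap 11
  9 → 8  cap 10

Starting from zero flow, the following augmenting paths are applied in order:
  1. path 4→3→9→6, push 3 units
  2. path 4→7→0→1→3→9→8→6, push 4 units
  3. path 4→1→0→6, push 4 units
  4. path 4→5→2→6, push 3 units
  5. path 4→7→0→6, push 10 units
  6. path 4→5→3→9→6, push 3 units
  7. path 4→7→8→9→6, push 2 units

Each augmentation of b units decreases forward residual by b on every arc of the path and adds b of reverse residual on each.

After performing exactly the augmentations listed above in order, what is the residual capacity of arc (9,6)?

Residual capacity of (9,6): 3

after path 1 (4→3→9→6, push 3): res(9,6)=8
after path 2 (4→7→0→1→3→9→8→6, push 4): res(9,6)=8
after path 3 (4→1→0→6, push 4): res(9,6)=8
after path 4 (4→5→2→6, push 3): res(9,6)=8
after path 5 (4→7→0→6, push 10): res(9,6)=8
after path 6 (4→5→3→9→6, push 3): res(9,6)=5
after path 7 (4→7→8→9→6, push 2): res(9,6)=3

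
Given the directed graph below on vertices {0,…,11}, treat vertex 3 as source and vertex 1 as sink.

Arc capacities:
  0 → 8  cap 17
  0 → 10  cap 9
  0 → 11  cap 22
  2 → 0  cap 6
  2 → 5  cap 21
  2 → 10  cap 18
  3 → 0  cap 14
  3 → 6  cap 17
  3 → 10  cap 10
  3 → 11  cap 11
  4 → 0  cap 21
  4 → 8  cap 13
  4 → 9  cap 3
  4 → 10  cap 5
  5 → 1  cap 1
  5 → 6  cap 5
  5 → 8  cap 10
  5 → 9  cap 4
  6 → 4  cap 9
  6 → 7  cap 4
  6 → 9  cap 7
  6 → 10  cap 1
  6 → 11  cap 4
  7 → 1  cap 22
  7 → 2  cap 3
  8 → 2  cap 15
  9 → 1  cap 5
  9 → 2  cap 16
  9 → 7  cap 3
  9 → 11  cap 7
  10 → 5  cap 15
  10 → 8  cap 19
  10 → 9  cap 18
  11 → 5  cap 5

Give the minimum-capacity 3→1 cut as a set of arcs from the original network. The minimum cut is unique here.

Min-cut arcs: {(5,1), (6,7), (9,1), (9,7)} (total capacity 13)

augment #1: 3→6→7→1 push 4
augment #2: 3→6→9→1 push 5
augment #3: 3→10→5→1 push 1
augment #4: 3→6→9→7→1 push 2
augment #5: 3→10→9→7→1 push 1
max flow = 13; residual-reachable set from 3 gives S-side
cut edges (S→T): {(5,1), (6,7), (9,1), (9,7)} total cap 13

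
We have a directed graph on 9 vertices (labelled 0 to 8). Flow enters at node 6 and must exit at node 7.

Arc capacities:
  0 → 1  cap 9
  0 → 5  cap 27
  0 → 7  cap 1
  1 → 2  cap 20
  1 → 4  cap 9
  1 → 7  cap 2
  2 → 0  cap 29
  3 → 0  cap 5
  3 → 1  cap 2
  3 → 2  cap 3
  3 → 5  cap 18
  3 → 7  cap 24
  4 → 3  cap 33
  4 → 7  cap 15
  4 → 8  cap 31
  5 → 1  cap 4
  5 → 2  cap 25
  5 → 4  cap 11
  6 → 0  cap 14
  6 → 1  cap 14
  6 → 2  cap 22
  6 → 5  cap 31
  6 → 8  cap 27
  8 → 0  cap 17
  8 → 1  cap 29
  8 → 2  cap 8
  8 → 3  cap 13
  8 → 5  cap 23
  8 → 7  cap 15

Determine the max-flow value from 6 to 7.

augment #1: 6→0→7 bottleneck 1, total now 1
augment #2: 6→1→7 bottleneck 2, total now 3
augment #3: 6→8→7 bottleneck 15, total now 18
augment #4: 6→1→4→7 bottleneck 9, total now 27
augment #5: 6→5→4→7 bottleneck 6, total now 33
augment #6: 6→8→3→7 bottleneck 12, total now 45
augment #7: 6→5→4→3→7 bottleneck 5, total now 50

Maximum flow value: 50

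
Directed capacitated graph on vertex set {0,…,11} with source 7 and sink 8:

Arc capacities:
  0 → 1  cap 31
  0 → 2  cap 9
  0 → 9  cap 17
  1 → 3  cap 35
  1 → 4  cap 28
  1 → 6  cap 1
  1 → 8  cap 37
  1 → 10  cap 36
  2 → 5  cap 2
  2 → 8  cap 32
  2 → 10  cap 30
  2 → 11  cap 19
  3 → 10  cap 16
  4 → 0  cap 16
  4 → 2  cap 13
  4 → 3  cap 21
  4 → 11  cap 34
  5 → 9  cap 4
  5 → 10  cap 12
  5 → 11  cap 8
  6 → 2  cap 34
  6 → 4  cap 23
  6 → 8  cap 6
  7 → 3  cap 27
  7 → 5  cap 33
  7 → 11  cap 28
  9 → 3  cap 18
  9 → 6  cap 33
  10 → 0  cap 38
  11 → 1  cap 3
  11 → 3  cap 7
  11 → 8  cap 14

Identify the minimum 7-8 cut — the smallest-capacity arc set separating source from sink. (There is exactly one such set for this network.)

Min-cut arcs: {(3,10), (5,9), (5,10), (11,1), (11,8)} (total capacity 49)

augment #1: 7→11→8 push 14
augment #2: 7→11→1→8 push 3
augment #3: 7→5→9→6→8 push 4
augment #4: 7→3→10→0→1→8 push 16
augment #5: 7→5→10→0→1→8 push 12
max flow = 49; residual-reachable set from 7 gives S-side
cut edges (S→T): {(3,10), (5,9), (5,10), (11,1), (11,8)} total cap 49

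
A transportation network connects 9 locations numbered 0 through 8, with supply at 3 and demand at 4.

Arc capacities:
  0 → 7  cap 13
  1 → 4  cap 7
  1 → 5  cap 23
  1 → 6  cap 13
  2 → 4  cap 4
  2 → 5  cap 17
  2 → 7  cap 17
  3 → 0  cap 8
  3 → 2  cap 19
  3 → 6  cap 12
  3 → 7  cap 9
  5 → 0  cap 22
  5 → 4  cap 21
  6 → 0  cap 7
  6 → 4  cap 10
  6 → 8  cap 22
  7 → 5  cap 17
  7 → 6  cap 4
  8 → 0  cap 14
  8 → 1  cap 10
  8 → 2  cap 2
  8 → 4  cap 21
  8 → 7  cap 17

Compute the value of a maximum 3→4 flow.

augment #1: 3→2→4 bottleneck 4, total now 4
augment #2: 3→6→4 bottleneck 10, total now 14
augment #3: 3→2→5→4 bottleneck 15, total now 29
augment #4: 3→6→8→4 bottleneck 2, total now 31
augment #5: 3→7→5→4 bottleneck 6, total now 37
augment #6: 3→7→6→8→4 bottleneck 3, total now 40
augment #7: 3→0→7→6→8→4 bottleneck 1, total now 41

Maximum flow value: 41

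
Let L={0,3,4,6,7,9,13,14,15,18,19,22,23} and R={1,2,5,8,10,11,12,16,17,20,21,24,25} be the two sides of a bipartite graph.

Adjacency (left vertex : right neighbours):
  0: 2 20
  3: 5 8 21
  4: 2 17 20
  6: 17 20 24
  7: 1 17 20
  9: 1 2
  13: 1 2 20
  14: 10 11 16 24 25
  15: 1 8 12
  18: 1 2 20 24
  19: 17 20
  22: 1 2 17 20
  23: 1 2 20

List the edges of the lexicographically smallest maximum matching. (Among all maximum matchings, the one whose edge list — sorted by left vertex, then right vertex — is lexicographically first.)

Lex-smallest maximum matching: {(0,2), (3,5), (4,17), (6,20), (7,1), (14,10), (15,8), (18,24)}

|M| = 8 (so the lex-smallest maximum matching has 8 edges)
process left vertices in ascending order; for each, take the smallest-labelled available neighbour that still permits 8 edges overall, or leave it unmatched if none does
lex-smallest matching: {0-2, 3-5, 4-17, 6-20, 7-1, 14-10, 15-8, 18-24}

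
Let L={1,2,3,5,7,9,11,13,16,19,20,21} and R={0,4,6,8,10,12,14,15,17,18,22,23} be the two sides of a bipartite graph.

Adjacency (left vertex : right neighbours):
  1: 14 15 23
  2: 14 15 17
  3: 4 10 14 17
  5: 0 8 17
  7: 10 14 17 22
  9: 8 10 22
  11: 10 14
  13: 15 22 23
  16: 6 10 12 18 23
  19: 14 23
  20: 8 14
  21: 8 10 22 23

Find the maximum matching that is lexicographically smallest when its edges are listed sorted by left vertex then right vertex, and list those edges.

Lex-smallest maximum matching: {(1,14), (2,15), (3,4), (5,0), (7,17), (9,8), (11,10), (13,22), (16,6), (19,23)}

|M| = 10 (so the lex-smallest maximum matching has 10 edges)
process left vertices in ascending order; for each, take the smallest-labelled available neighbour that still permits 10 edges overall, or leave it unmatched if none does
lex-smallest matching: {1-14, 2-15, 3-4, 5-0, 7-17, 9-8, 11-10, 13-22, 16-6, 19-23}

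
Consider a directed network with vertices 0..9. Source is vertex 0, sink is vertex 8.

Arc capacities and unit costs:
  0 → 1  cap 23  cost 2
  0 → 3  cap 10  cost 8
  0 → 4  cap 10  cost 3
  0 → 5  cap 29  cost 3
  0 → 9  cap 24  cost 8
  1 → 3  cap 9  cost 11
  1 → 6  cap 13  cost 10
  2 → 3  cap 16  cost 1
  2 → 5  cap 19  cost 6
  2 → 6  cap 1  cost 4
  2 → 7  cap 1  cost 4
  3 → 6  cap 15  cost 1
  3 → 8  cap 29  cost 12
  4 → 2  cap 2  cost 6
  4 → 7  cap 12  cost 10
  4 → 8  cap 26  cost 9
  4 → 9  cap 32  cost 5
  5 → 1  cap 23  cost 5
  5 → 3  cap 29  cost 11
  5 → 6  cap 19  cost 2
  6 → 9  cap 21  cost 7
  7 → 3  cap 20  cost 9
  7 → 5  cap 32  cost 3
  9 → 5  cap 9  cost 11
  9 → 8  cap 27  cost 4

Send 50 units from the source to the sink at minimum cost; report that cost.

shortest-cost path #1: 0→4→8 push 10 @ unit cost 12 (adds 120)
shortest-cost path #2: 0→9→8 push 24 @ unit cost 12 (adds 288)
shortest-cost path #3: 0→5→6→9→8 push 3 @ unit cost 16 (adds 48)
shortest-cost path #4: 0→3→8 push 10 @ unit cost 20 (adds 200)
shortest-cost path #5: 0→1→3→8 push 3 @ unit cost 25 (adds 75)
total cost = 731

Minimum cost for 50 units: 731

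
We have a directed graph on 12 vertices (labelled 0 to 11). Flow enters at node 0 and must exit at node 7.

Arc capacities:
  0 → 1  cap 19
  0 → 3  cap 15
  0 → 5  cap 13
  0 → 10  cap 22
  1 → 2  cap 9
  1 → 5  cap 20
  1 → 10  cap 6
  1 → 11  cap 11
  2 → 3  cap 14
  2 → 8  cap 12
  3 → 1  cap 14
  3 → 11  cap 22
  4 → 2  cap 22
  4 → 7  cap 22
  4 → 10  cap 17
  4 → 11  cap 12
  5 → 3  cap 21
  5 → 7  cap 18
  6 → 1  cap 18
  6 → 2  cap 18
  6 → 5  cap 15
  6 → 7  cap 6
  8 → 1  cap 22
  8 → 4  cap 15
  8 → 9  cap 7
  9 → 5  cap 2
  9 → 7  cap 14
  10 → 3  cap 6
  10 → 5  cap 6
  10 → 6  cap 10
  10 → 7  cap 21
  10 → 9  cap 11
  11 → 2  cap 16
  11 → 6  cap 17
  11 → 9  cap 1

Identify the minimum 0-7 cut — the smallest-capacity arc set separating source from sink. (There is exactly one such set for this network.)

augment #1: 0→5→7 push 13
augment #2: 0→10→7 push 21
augment #3: 0→1→5→7 push 5
augment #4: 0→10→6→7 push 1
augment #5: 0→1→10→6→7 push 5
augment #6: 0→1→10→9→7 push 1
augment #7: 0→1→11→9→7 push 1
augment #8: 0→1→2→8→4→7 push 7
augment #9: 0→3→1→2→8→4→7 push 2
augment #10: 0→3→11→2→8→4→7 push 3
augment #11: 0→3→11→6→10→9→7 push 6
max flow = 65; residual-reachable set from 0 gives S-side
cut edges (S→T): {(0,10), (1,10), (2,8), (5,7), (6,7), (11,9)} total cap 65

Min-cut arcs: {(0,10), (1,10), (2,8), (5,7), (6,7), (11,9)} (total capacity 65)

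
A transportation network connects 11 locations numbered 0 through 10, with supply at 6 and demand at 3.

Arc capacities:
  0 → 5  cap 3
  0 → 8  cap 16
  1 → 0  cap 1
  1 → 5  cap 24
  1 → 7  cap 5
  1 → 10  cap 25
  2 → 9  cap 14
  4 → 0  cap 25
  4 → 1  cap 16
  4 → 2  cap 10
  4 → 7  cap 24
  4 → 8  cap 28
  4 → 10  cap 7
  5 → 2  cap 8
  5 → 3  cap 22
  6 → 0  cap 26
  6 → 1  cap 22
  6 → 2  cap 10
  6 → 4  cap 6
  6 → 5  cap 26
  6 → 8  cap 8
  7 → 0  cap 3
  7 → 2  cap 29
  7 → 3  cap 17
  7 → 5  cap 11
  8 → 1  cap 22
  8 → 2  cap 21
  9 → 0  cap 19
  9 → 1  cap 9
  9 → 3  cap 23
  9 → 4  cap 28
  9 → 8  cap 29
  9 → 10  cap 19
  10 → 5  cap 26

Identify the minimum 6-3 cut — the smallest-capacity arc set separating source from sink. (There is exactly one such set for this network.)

Min-cut arcs: {(1,7), (2,9), (5,3), (6,4)} (total capacity 47)

augment #1: 6→5→3 push 22
augment #2: 6→1→7→3 push 5
augment #3: 6→2→9→3 push 10
augment #4: 6→4→7→3 push 6
augment #5: 6→5→2→9→3 push 4
max flow = 47; residual-reachable set from 6 gives S-side
cut edges (S→T): {(1,7), (2,9), (5,3), (6,4)} total cap 47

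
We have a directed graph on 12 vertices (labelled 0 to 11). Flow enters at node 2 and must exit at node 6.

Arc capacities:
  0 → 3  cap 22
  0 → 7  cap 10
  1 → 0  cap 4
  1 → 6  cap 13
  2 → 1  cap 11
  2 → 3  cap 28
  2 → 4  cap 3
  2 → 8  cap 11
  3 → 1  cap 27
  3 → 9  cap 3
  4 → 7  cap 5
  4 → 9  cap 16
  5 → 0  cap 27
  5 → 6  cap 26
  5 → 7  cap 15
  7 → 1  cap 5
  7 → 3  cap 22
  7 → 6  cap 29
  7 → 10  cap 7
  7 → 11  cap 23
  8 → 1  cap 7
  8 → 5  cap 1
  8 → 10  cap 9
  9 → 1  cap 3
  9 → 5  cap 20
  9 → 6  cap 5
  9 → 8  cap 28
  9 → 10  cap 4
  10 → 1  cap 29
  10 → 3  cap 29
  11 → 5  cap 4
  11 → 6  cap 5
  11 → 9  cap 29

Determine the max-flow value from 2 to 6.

Maximum flow value: 24

augment #1: 2→1→6 bottleneck 11, total now 11
augment #2: 2→3→1→6 bottleneck 2, total now 13
augment #3: 2→3→9→6 bottleneck 3, total now 16
augment #4: 2→4→7→6 bottleneck 3, total now 19
augment #5: 2→8→5→6 bottleneck 1, total now 20
augment #6: 2→3→1→0→7→6 bottleneck 4, total now 24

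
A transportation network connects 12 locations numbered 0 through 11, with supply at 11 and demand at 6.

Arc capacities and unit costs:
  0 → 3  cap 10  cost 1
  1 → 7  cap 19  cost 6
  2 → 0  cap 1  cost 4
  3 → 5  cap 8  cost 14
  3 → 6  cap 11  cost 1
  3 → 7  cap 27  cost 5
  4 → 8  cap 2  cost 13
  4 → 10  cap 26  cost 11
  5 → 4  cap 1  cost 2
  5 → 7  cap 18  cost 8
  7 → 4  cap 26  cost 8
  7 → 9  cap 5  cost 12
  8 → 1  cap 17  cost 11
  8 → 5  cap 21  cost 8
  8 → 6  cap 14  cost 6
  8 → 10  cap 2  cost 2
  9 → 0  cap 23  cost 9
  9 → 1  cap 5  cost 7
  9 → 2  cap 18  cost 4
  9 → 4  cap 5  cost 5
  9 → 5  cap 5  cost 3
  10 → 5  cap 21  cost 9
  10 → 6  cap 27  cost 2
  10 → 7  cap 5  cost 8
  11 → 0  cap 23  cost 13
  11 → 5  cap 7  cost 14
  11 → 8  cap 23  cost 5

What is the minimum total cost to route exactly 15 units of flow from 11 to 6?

Minimum cost for 15 units: 161

shortest-cost path #1: 11→8→10→6 push 2 @ unit cost 9 (adds 18)
shortest-cost path #2: 11→8→6 push 13 @ unit cost 11 (adds 143)
total cost = 161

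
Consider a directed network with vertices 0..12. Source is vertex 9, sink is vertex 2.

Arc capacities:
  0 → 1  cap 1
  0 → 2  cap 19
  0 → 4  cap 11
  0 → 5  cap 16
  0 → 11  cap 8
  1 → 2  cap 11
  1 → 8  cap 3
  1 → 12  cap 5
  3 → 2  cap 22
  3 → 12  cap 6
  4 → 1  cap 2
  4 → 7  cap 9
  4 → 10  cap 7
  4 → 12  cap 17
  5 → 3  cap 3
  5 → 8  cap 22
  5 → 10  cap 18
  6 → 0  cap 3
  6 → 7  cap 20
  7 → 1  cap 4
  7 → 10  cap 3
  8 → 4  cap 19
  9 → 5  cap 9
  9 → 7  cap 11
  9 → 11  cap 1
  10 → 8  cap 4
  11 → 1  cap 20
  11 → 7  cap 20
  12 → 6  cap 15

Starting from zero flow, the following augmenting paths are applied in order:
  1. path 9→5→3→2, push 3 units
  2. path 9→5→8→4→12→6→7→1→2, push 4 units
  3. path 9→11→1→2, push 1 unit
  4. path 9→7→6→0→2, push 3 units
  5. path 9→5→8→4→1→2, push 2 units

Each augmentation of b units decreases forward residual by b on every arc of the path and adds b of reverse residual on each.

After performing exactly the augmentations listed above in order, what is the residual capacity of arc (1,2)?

after path 1 (9→5→3→2, push 3): res(1,2)=11
after path 2 (9→5→8→4→12→6→7→1→2, push 4): res(1,2)=7
after path 3 (9→11→1→2, push 1): res(1,2)=6
after path 4 (9→7→6→0→2, push 3): res(1,2)=6
after path 5 (9→5→8→4→1→2, push 2): res(1,2)=4

Residual capacity of (1,2): 4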